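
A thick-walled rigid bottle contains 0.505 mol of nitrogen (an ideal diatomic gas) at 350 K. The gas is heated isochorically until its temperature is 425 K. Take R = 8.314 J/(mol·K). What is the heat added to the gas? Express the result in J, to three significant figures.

Q ≈ 787 J

Constant volume ⇒ W = 0, so Q = ΔU = nCᵥΔT with Cᵥ = 5R/2 = 20.79 J/(mol·K).
ΔU = (0.505)(20.79)(425 − 350) = 787.2 J.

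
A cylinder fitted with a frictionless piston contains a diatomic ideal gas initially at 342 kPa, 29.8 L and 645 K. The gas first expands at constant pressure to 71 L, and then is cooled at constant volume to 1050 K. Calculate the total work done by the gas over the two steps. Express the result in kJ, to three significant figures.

Step 1 (isobaric): W = PΔV = (342 kPa)(71 − 29.8 L) = 14090 J.
Step 2 (isochoric): W = 0 (constant volume).
W_total = 14090 + 0 = 14090 J.

W_total ≈ 14.1 kJ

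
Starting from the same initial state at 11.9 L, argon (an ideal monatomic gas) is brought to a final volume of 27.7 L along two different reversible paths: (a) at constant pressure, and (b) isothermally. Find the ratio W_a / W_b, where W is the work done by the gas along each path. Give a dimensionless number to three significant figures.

W_a / W_b ≈ 1.57

Path (a) isobaric: W = P₁(V₂ − V₁) → W_a/(P₁V₁) = 1.328.
Path (b) isothermal: W = P₁V₁ ln(V₂/V₁) → W_b/(P₁V₁) = 0.8449.
W_a / W_b = 1.328 / 0.8449 = 1.571.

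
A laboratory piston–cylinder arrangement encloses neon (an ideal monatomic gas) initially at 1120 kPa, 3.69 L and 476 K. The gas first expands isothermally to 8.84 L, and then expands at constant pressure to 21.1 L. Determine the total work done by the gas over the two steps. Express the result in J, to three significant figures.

W_total ≈ 9340 J

Step 1 (isothermal): W = P₁V₁ ln(V₂/V₁) = (4133) ln(8.84/3.69) = 3611 J.
After step 1: P = 467.5 kPa, V = 8.84 L, T = 476 K.
Step 2 (isobaric): W = PΔV = (467.5 kPa)(21.1 − 8.84 L) = 5732 J.
W_total = 3611 + 5732 = 9342 J.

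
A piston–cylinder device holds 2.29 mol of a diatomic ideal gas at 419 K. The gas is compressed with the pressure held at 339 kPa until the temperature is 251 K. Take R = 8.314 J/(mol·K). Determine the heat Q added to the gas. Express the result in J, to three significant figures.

Isobaric: W = nRΔT = (2.29)(8.314)(-168) = -3199 J.
ΔU = nCᵥΔT with Cᵥ = 5R/2: ΔU = (2.29)(20.79)(-168) = -7996 J.
Q = ΔU + W = -7996 − 3199 = -11195 J.

Q ≈ -11200 J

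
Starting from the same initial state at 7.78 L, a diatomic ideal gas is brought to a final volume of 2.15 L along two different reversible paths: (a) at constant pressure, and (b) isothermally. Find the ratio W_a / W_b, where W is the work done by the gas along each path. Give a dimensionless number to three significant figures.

Path (a) isobaric: W = P₁(V₂ − V₁) → W_a/(P₁V₁) = -0.7237.
Path (b) isothermal: W = P₁V₁ ln(V₂/V₁) → W_b/(P₁V₁) = -1.286.
W_a / W_b = -0.7237 / -1.286 = 0.5627.

W_a / W_b ≈ 0.563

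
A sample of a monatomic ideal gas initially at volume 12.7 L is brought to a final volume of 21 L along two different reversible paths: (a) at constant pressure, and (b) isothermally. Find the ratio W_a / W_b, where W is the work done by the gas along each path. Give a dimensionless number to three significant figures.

Path (a) isobaric: W = P₁(V₂ − V₁) → W_a/(P₁V₁) = 0.6535.
Path (b) isothermal: W = P₁V₁ ln(V₂/V₁) → W_b/(P₁V₁) = 0.5029.
W_a / W_b = 0.6535 / 0.5029 = 1.299.

W_a / W_b ≈ 1.30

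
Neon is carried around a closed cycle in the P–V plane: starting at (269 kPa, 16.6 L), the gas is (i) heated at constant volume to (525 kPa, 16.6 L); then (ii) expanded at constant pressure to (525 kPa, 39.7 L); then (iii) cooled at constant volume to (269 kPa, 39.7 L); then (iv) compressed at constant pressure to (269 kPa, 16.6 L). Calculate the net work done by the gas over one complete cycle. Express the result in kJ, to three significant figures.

Constant-volume legs do no work.
W(ii) = (525)(39.7 − 16.6) = 12128 J; W(iv) = (269)(16.6 − 39.7) = -6214 J.
W_net = 12128 − 6214 = 5914 J (the clockwise enclosed area).

W_net ≈ 5.91 kJ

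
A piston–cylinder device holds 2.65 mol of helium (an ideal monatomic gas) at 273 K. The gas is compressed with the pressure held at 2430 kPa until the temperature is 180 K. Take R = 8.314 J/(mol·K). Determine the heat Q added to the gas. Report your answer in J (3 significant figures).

Q ≈ -5120 J

Isobaric: W = nRΔT = (2.65)(8.314)(-93) = -2049 J.
ΔU = nCᵥΔT with Cᵥ = 3R/2: ΔU = (2.65)(12.47)(-93) = -3073 J.
Q = ΔU + W = -3073 − 2049 = -5122 J.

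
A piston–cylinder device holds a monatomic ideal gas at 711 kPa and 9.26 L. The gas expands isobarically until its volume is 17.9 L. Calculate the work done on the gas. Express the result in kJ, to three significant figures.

W ≈ -6.14 kJ

Isobaric: W = P ΔV.
W = (711 kPa)(17.9 − 9.26 L) = (711)(8.64) = 6143 J.
Work on gas = −W_by = -6143 J.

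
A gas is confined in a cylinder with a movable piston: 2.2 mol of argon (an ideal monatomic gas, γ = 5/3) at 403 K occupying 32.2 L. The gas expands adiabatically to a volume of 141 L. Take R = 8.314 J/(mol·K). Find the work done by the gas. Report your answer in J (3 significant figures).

Adiabatic: TV^(γ−1) = const with γ = 5/3.
T₂ = T₁ (V₁/V₂)^(γ−1) = 403 × (32.2/141)^0.667 = 403 × 0.3736 = 150.6 K.
W_by = nCᵥ(T₁ − T₂) = (2.2)(12.47)(403 − 150.6) = 6926 J.

W ≈ 6930 J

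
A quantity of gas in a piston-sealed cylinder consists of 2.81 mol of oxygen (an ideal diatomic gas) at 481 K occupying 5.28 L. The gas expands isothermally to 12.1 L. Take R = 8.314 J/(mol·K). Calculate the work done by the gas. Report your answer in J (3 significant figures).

W ≈ 9320 J

Isothermal: W = nRT ln(V₂/V₁).
W = (2.81)(8.314)(481) × ln(12.1/5.28)
  = 11237 × 0.8293
W_by_gas = 9319 J.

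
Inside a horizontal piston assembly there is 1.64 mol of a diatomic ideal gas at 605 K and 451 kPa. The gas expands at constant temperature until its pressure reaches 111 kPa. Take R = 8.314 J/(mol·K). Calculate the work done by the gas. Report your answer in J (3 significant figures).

Isothermal process: W = nRT ln(V₂/V₁) = nRT ln(P₁/P₂).
W = (1.64)(8.314)(605) × ln(451/111)
  = 8249 × ln(4.063) = 8249 × 1.402
W_by_gas = 11565 J.

W ≈ 11600 J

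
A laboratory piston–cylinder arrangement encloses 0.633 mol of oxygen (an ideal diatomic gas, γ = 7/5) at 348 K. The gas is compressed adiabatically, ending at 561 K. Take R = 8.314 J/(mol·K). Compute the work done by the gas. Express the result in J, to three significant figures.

W ≈ -2800 J

Adiabatic ⇒ Q = 0, so W_by = −ΔU = nCᵥ(T₁ − T₂).
Cᵥ = 5R/2 = 20.79 J/(mol·K).
W = (0.633)(20.79)(348 − 561) = -2802 J.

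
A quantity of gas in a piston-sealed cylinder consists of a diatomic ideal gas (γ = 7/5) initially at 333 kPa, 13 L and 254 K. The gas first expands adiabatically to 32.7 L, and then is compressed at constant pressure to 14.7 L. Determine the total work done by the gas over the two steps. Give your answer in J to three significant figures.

Step 1 (adiabatic): W = (P₁V₁ − P₂V₂)/(γ−1) = (4329 − 2993)/0.4 = 3339 J.
After step 1: P = 91.54 kPa, V = 32.7 L, T = 175.6 K.
Step 2 (isobaric): W = PΔV = (91.54 kPa)(14.7 − 32.7 L) = -1648 J.
W_total = 3339 − 1648 = 1692 J.

W_total ≈ 1690 J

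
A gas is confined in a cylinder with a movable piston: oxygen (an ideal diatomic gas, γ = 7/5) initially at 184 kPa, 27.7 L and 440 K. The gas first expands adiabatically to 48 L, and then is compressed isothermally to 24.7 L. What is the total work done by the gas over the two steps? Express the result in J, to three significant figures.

Step 1 (adiabatic): W = (P₁V₁ − P₂V₂)/(γ−1) = (5097 − 4091)/0.4 = 2515 J.
After step 1: P = 85.22 kPa, V = 48 L, T = 353.1 K.
Step 2 (isothermal): W = P₁V₁ ln(V₂/V₁) = (4091) ln(24.7/48) = -2718 J.
W_total = 2515 − 2718 = -202.5 J.

W_total ≈ -202 J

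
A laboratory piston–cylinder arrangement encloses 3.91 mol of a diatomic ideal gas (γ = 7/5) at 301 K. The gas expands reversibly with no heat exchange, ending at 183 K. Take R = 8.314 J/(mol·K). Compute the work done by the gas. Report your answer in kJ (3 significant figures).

W ≈ 9.59 kJ

Adiabatic ⇒ Q = 0, so W_by = −ΔU = nCᵥ(T₁ − T₂).
Cᵥ = 5R/2 = 20.79 J/(mol·K).
W = (3.91)(20.79)(301 − 183) = 9590 J.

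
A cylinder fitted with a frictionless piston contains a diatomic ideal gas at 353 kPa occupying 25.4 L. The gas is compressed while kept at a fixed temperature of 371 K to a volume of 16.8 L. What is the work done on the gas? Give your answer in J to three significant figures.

W ≈ 3710 J

Isothermal: W = nRT ln(V₂/V₁) = P₁V₁ ln(V₂/V₁).
P₁V₁ = (353 kPa)(25.4 L) = 8966 J.
W = 8966 × ln(16.8/25.4) = 8966 × -0.4134
W_by_gas = -3706 J; work on gas = −W_by = 3706 J.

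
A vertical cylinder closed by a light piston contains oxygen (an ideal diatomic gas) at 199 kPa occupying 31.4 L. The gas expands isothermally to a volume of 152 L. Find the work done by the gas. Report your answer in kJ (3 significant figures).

W ≈ 9.85 kJ

Isothermal: W = nRT ln(V₂/V₁) = P₁V₁ ln(V₂/V₁).
P₁V₁ = (199 kPa)(31.4 L) = 6249 J.
W = 6249 × ln(152/31.4) = 6249 × 1.577
W_by_gas = 9854 J.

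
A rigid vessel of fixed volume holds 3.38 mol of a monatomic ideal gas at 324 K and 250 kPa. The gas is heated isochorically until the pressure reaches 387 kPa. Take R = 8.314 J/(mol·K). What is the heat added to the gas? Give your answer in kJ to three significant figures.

Q ≈ 7.48 kJ

Constant volume ⇒ W = 0, so Q = ΔU = nCᵥΔT with Cᵥ = 3R/2 = 12.47 J/(mol·K).
At constant V, T₂/T₁ = P₂/P₁ ⇒ ΔT = T₁(P₂/P₁ − 1) = 324·(387/250 − 1) = 177.6 K.
ΔU = (3.38)(12.47)(177.6) = 7484 J.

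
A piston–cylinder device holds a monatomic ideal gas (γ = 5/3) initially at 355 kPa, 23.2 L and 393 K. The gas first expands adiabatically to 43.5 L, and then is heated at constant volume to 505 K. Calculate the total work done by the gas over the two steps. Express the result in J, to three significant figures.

Step 1 (adiabatic): W = (P₁V₁ − P₂V₂)/(γ−1) = (8236 − 5416)/0.667 = 4229 J.
Step 2 (isochoric): W = 0 (constant volume).
W_total = 4229 + 0 = 4229 J.

W_total ≈ 4230 J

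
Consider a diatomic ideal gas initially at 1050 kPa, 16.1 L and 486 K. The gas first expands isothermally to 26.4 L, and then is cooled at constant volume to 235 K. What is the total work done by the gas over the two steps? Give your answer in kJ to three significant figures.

W_total ≈ 8.36 kJ

Step 1 (isothermal): W = P₁V₁ ln(V₂/V₁) = (16905) ln(26.4/16.1) = 8360 J.
Step 2 (isochoric): W = 0 (constant volume).
W_total = 8360 + 0 = 8360 J.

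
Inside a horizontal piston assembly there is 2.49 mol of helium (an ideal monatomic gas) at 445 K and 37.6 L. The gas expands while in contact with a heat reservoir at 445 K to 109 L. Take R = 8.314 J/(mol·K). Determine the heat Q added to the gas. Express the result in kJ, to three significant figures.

Q ≈ 9.81 kJ

Isothermal ⇒ ΔU = 0, so Q = W = nRT ln(V₂/V₁).
Q = (2.49)(8.314)(445) ln(109/37.6) = 9212 × 1.064 = 9805 J.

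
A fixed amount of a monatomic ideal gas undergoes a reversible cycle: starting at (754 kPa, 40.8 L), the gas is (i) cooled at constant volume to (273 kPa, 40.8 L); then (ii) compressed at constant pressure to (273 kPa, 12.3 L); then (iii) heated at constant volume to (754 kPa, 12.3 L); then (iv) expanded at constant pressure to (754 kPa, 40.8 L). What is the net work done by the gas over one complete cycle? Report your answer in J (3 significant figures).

W_net ≈ 13700 J

Constant-volume legs do no work.
W(ii) = (273)(12.3 − 40.8) = -7780 J; W(iv) = (754)(40.8 − 12.3) = 21489 J.
W_net = -7780 + 21489 = 13708 J (the clockwise enclosed area).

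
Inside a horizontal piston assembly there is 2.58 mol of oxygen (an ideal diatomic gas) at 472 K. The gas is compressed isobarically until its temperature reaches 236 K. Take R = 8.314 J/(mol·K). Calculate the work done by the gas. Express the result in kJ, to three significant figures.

Isobaric: W = P ΔV = nR ΔT.
W = (2.58)(8.314)(236 − 472) = -5062 J.

W ≈ -5.06 kJ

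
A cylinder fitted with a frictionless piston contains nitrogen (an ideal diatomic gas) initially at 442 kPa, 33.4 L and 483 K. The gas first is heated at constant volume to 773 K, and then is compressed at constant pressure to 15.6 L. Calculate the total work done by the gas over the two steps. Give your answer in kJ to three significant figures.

W_total ≈ -12.6 kJ

Step 1 (isochoric): W = 0 (constant volume).
After step 1: P = 707.4 kPa (V unchanged).
Step 2 (isobaric): W = PΔV = (707.4 kPa)(15.6 − 33.4 L) = -12591 J.
W_total = 0 − 12591 = -12591 J.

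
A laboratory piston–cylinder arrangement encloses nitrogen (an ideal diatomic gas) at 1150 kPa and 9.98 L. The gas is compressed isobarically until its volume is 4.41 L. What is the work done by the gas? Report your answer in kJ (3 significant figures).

Isobaric: W = P ΔV.
W = (1150 kPa)(4.41 − 9.98 L) = (1150)(-5.57) = -6406 J.

W ≈ -6.41 kJ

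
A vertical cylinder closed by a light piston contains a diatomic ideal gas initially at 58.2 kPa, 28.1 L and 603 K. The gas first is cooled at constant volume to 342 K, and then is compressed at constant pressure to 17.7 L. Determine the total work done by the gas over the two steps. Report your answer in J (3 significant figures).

Step 1 (isochoric): W = 0 (constant volume).
After step 1: P = 33.01 kPa (V unchanged).
Step 2 (isobaric): W = PΔV = (33.01 kPa)(17.7 − 28.1 L) = -343.3 J.
W_total = 0 − 343.3 = -343.3 J.

W_total ≈ -343 J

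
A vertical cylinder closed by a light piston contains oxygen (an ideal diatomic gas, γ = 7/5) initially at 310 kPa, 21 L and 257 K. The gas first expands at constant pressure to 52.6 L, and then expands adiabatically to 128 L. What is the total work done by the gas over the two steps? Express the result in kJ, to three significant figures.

W_total ≈ 22.0 kJ

Step 1 (isobaric): W = PΔV = (310 kPa)(52.6 − 21 L) = 9796 J.
After step 1: P = 310 kPa, V = 52.6 L, T = 643.7 K.
Step 2 (adiabatic): W = (P₁V₁ − P₂V₂)/(γ−1) = (16306 − 11425)/0.4 = 12202 J.
W_total = 9796 + 12202 = 21998 J.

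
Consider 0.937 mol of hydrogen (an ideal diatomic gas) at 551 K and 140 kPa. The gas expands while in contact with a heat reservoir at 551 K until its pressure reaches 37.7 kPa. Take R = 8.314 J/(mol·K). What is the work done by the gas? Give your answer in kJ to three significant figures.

Isothermal process: W = nRT ln(V₂/V₁) = nRT ln(P₁/P₂).
W = (0.937)(8.314)(551) × ln(140/37.7)
  = 4292 × ln(3.714) = 4292 × 1.312
W_by_gas = 5632 J.

W ≈ 5.63 kJ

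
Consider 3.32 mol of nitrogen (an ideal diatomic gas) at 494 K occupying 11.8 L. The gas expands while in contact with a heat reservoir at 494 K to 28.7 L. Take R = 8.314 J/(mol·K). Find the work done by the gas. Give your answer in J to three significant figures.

Isothermal: W = nRT ln(V₂/V₁).
W = (3.32)(8.314)(494) × ln(28.7/11.8)
  = 13636 × 0.8888
W_by_gas = 12119 J.

W ≈ 12100 J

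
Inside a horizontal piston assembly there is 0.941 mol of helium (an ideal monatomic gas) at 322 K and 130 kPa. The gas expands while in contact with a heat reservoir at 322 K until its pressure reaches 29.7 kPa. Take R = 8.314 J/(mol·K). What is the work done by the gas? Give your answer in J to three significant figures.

Isothermal process: W = nRT ln(V₂/V₁) = nRT ln(P₁/P₂).
W = (0.941)(8.314)(322) × ln(130/29.7)
  = 2519 × ln(4.377) = 2519 × 1.476
W_by_gas = 3719 J.

W ≈ 3720 J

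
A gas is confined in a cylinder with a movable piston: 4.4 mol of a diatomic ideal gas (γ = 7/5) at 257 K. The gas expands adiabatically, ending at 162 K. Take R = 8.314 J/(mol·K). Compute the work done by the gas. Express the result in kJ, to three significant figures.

W ≈ 8.69 kJ

Adiabatic ⇒ Q = 0, so W_by = −ΔU = nCᵥ(T₁ − T₂).
Cᵥ = 5R/2 = 20.79 J/(mol·K).
W = (4.4)(20.79)(257 − 162) = 8688 J.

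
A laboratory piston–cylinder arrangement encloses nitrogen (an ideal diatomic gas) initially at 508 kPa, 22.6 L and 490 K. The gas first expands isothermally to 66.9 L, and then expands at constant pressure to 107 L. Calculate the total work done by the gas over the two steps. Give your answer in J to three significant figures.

Step 1 (isothermal): W = P₁V₁ ln(V₂/V₁) = (11481) ln(66.9/22.6) = 12460 J.
After step 1: P = 171.6 kPa, V = 66.9 L, T = 490 K.
Step 2 (isobaric): W = PΔV = (171.6 kPa)(107 − 66.9 L) = 6882 J.
W_total = 12460 + 6882 = 19341 J.

W_total ≈ 19300 J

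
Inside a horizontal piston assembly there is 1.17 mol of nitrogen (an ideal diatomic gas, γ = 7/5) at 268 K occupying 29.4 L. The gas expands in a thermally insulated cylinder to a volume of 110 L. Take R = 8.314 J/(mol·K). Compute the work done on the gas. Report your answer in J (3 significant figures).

W ≈ -2670 J

Adiabatic: TV^(γ−1) = const with γ = 7/5.
T₂ = T₁ (V₁/V₂)^(γ−1) = 268 × (29.4/110)^0.4 = 268 × 0.5899 = 158.1 K.
W_by = nCᵥ(T₁ − T₂) = (1.17)(20.79)(268 − 158.1) = 2673 J.
Work on gas = −W_by = -2673 J.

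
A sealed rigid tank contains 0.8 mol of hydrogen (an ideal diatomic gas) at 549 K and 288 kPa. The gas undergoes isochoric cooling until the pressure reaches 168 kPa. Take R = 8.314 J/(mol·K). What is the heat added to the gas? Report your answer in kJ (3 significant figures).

Constant volume ⇒ W = 0, so Q = ΔU = nCᵥΔT with Cᵥ = 5R/2 = 20.79 J/(mol·K).
At constant V, T₂/T₁ = P₂/P₁ ⇒ ΔT = T₁(P₂/P₁ − 1) = 549·(168/288 − 1) = -228.7 K.
ΔU = (0.8)(20.79)(-228.7) = -3804 J.

Q ≈ -3.80 kJ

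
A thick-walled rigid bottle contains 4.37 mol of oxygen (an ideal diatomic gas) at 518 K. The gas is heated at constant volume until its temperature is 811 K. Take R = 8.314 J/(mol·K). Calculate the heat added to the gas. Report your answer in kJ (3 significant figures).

Q ≈ 26.6 kJ

Constant volume ⇒ W = 0, so Q = ΔU = nCᵥΔT with Cᵥ = 5R/2 = 20.79 J/(mol·K).
ΔU = (4.37)(20.79)(811 − 518) = 26613 J.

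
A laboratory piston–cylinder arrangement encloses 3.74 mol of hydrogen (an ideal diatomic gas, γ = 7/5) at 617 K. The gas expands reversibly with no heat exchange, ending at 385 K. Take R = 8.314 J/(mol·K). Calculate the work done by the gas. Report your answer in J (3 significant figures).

W ≈ 18000 J

Adiabatic ⇒ Q = 0, so W_by = −ΔU = nCᵥ(T₁ − T₂).
Cᵥ = 5R/2 = 20.79 J/(mol·K).
W = (3.74)(20.79)(617 − 385) = 18035 J.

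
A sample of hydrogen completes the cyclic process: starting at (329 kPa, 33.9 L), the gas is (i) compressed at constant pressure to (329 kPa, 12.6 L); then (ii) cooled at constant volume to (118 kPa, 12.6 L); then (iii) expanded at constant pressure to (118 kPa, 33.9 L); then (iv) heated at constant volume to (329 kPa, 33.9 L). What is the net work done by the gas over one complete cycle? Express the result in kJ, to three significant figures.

W_net ≈ -4.49 kJ

Constant-volume legs do no work.
W(i) = (329)(12.6 − 33.9) = -7008 J; W(iii) = (118)(33.9 − 12.6) = 2513 J.
W_net = -7008 + 2513 = -4494 J (the counter-clockwise enclosed area).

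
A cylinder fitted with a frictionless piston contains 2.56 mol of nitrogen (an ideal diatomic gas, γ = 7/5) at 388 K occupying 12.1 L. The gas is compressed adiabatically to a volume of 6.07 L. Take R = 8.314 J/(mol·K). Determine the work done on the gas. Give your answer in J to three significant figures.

W ≈ 6560 J

Adiabatic: TV^(γ−1) = const with γ = 7/5.
T₂ = T₁ (V₁/V₂)^(γ−1) = 388 × (12.1/6.07)^0.4 = 388 × 1.318 = 511.3 K.
W_by = nCᵥ(T₁ − T₂) = (2.56)(20.79)(388 − 511.3) = -6560 J.
Work on gas = −W_by = 6560 J.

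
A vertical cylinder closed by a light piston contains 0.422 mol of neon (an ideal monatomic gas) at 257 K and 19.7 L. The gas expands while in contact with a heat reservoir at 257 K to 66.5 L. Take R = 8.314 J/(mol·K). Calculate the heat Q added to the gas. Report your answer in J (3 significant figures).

Q ≈ 1100 J

Isothermal ⇒ ΔU = 0, so Q = W = nRT ln(V₂/V₁).
Q = (0.422)(8.314)(257) ln(66.5/19.7) = 901.7 × 1.217 = 1097 J.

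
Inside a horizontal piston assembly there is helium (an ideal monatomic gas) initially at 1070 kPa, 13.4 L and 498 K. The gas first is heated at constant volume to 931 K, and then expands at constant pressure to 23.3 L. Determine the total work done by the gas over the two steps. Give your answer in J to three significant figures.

W_total ≈ 19800 J

Step 1 (isochoric): W = 0 (constant volume).
After step 1: P = 2000 kPa (V unchanged).
Step 2 (isobaric): W = PΔV = (2000 kPa)(23.3 − 13.4 L) = 19803 J.
W_total = 0 + 19803 = 19803 J.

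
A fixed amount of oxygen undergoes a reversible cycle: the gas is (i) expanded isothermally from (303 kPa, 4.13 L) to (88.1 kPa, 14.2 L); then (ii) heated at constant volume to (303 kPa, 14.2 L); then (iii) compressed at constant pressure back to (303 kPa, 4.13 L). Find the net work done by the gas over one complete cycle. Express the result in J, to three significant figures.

Leg (i): W = PᵢVᵢ ln(V_f/Vᵢ) = (1251) ln(14.2/4.13) = 1545 J.
Leg (ii): W = 0.
Leg (iii): W = PΔV = (303)(4.13 − 14.2) = -3051 J.
W_net = 1545 − 3051 = -1506 J.

W_net ≈ -1510 J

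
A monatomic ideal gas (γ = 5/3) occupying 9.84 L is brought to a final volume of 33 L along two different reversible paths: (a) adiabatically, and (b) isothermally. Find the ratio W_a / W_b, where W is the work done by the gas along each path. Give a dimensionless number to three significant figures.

Path (a) adiabatic: W = P₁V₁(1 − (V₁/V₂)^(γ−1))/(γ−1) → W_a/(P₁V₁) = 0.8305.
Path (b) isothermal: W = P₁V₁ ln(V₂/V₁) → W_b/(P₁V₁) = 1.21.
W_a / W_b = 0.8305 / 1.21 = 0.6863.

W_a / W_b ≈ 0.686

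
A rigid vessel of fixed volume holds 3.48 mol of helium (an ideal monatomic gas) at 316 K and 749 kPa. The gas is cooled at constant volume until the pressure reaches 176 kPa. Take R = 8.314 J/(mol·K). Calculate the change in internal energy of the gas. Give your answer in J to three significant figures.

ΔU ≈ -10500 J

Constant volume ⇒ W = 0, so Q = ΔU = nCᵥΔT with Cᵥ = 3R/2 = 12.47 J/(mol·K).
At constant V, T₂/T₁ = P₂/P₁ ⇒ ΔT = T₁(P₂/P₁ − 1) = 316·(176/749 − 1) = -241.7 K.
ΔU = (3.48)(12.47)(-241.7) = -10492 J.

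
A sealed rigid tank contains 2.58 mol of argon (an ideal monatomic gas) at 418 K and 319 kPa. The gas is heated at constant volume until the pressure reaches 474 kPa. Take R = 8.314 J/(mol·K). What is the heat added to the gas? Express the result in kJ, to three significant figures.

Q ≈ 6.53 kJ

Constant volume ⇒ W = 0, so Q = ΔU = nCᵥΔT with Cᵥ = 3R/2 = 12.47 J/(mol·K).
At constant V, T₂/T₁ = P₂/P₁ ⇒ ΔT = T₁(P₂/P₁ − 1) = 418·(474/319 − 1) = 203.1 K.
ΔU = (2.58)(12.47)(203.1) = 6535 J.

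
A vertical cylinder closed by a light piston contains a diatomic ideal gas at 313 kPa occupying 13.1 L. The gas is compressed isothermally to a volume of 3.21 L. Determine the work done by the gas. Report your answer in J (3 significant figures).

Isothermal: W = nRT ln(V₂/V₁) = P₁V₁ ln(V₂/V₁).
P₁V₁ = (313 kPa)(13.1 L) = 4100 J.
W = 4100 × ln(3.21/13.1) = 4100 × -1.406
W_by_gas = -5766 J.

W ≈ -5770 J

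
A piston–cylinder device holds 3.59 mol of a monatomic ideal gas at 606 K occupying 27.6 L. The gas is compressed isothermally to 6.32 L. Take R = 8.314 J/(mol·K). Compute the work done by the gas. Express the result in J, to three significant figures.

Isothermal: W = nRT ln(V₂/V₁).
W = (3.59)(8.314)(606) × ln(6.32/27.6)
  = 18087 × -1.474
W_by_gas = -26663 J.

W ≈ -26700 J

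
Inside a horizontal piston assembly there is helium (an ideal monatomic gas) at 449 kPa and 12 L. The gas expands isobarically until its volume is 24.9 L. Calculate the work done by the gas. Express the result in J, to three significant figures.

Isobaric: W = P ΔV.
W = (449 kPa)(24.9 − 12 L) = (449)(12.9) = 5792 J.

W ≈ 5790 J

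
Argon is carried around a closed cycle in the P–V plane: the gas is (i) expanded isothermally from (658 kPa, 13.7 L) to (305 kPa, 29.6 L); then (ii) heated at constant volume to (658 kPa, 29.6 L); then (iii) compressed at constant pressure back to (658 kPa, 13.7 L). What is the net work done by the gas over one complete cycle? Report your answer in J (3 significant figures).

Leg (i): W = PᵢVᵢ ln(V_f/Vᵢ) = (9015) ln(29.6/13.7) = 6945 J.
Leg (ii): W = 0.
Leg (iii): W = PΔV = (658)(13.7 − 29.6) = -10462 J.
W_net = 6945 − 10462 = -3518 J.

W_net ≈ -3520 J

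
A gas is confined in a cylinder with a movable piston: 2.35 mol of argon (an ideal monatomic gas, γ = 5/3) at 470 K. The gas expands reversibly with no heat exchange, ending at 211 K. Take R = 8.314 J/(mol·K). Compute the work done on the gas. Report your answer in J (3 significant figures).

Adiabatic ⇒ Q = 0, so W_by = −ΔU = nCᵥ(T₁ − T₂).
Cᵥ = 3R/2 = 12.47 J/(mol·K).
W = (2.35)(12.47)(470 − 211) = 7590 J.
Work on gas = −W_by = -7590 J.

W ≈ -7590 J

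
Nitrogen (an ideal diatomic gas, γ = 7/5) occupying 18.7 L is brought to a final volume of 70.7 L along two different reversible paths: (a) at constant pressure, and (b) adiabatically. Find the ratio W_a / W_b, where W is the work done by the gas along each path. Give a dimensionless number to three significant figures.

Path (a) isobaric: W = P₁(V₂ − V₁) → W_a/(P₁V₁) = 2.781.
Path (b) adiabatic: W = P₁V₁(1 − (V₁/V₂)^(γ−1))/(γ−1) → W_b/(P₁V₁) = 1.031.
W_a / W_b = 2.781 / 1.031 = 2.696.

W_a / W_b ≈ 2.70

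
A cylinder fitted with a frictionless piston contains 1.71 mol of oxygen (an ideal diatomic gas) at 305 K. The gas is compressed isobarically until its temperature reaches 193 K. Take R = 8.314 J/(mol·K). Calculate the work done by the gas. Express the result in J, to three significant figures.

Isobaric: W = P ΔV = nR ΔT.
W = (1.71)(8.314)(193 − 305) = -1592 J.

W ≈ -1590 J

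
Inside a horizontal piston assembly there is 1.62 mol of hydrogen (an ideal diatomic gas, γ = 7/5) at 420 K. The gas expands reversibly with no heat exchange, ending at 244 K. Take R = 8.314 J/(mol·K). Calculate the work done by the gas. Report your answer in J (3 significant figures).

W ≈ 5930 J

Adiabatic ⇒ Q = 0, so W_by = −ΔU = nCᵥ(T₁ − T₂).
Cᵥ = 5R/2 = 20.79 J/(mol·K).
W = (1.62)(20.79)(420 − 244) = 5926 J.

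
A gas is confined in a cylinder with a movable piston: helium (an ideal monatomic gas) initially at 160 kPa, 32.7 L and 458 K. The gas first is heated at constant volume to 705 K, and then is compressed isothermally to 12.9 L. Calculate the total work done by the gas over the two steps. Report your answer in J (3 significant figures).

W_total ≈ -7490 J

Step 1 (isochoric): W = 0 (constant volume).
After step 1: P = 246.3 kPa (V unchanged).
Step 2 (isothermal): W = P₁V₁ ln(V₂/V₁) = (8054) ln(12.9/32.7) = -7491 J.
W_total = 0 − 7491 = -7491 J.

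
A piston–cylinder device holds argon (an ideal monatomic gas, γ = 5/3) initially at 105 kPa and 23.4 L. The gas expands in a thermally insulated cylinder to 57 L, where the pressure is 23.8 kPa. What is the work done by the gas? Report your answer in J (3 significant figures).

Adiabatic: W = (P₁V₁ − P₂V₂)/(γ − 1) with γ = 5/3.
P₁V₁ = 2457 J, P₂V₂ = 1357 J.
W = (2457 − 1357) / 0.6667 = 1651 J.

W ≈ 1650 J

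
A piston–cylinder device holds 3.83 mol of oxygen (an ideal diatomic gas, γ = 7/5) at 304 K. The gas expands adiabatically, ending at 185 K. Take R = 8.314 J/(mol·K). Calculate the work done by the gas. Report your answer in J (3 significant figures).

W ≈ 9470 J

Adiabatic ⇒ Q = 0, so W_by = −ΔU = nCᵥ(T₁ − T₂).
Cᵥ = 5R/2 = 20.79 J/(mol·K).
W = (3.83)(20.79)(304 − 185) = 9473 J.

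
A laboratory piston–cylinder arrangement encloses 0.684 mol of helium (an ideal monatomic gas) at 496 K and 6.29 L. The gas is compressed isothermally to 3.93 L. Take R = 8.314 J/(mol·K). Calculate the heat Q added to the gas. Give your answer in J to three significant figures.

Q ≈ -1330 J

Isothermal ⇒ ΔU = 0, so Q = W = nRT ln(V₂/V₁).
Q = (0.684)(8.314)(496) ln(3.93/6.29) = 2821 × -0.4703 = -1327 J.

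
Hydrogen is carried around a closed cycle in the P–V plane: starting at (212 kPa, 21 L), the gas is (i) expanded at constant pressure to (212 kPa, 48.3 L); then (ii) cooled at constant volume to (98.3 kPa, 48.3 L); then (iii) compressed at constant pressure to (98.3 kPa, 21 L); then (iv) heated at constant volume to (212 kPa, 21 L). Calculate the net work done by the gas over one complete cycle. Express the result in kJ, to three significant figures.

Constant-volume legs do no work.
W(i) = (212)(48.3 − 21) = 5788 J; W(iii) = (98.3)(21 − 48.3) = -2684 J.
W_net = 5788 − 2684 = 3104 J (the clockwise enclosed area).

W_net ≈ 3.10 kJ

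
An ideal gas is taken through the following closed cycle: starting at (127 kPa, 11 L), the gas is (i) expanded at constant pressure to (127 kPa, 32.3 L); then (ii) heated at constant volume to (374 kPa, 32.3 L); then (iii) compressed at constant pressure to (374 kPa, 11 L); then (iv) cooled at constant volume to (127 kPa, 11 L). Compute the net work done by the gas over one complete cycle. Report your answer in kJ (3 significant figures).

W_net ≈ -5.26 kJ

Constant-volume legs do no work.
W(i) = (127)(32.3 − 11) = 2705 J; W(iii) = (374)(11 − 32.3) = -7966 J.
W_net = 2705 − 7966 = -5261 J (the counter-clockwise enclosed area).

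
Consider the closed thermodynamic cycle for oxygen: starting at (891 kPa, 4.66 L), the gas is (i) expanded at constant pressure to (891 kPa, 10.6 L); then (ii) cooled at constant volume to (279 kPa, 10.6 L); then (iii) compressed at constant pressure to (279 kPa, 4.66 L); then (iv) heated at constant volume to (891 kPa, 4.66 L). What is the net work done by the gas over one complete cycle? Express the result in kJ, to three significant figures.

W_net ≈ 3.64 kJ

Constant-volume legs do no work.
W(i) = (891)(10.6 − 4.66) = 5293 J; W(iii) = (279)(4.66 − 10.6) = -1657 J.
W_net = 5293 − 1657 = 3635 J (the clockwise enclosed area).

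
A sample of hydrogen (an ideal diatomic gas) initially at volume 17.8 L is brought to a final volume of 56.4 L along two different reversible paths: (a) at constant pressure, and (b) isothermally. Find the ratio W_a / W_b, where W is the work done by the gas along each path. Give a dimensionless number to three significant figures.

Path (a) isobaric: W = P₁(V₂ − V₁) → W_a/(P₁V₁) = 2.169.
Path (b) isothermal: W = P₁V₁ ln(V₂/V₁) → W_b/(P₁V₁) = 1.153.
W_a / W_b = 2.169 / 1.153 = 1.88.

W_a / W_b ≈ 1.88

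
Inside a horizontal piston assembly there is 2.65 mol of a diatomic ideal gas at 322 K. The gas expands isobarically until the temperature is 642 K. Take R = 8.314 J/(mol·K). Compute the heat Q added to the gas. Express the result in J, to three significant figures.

Q ≈ 24700 J

Isobaric: W = nRΔT = (2.65)(8.314)(320) = 7050 J.
ΔU = nCᵥΔT with Cᵥ = 5R/2: ΔU = (2.65)(20.79)(320) = 17626 J.
Q = ΔU + W = 17626 + 7050 = 24676 J.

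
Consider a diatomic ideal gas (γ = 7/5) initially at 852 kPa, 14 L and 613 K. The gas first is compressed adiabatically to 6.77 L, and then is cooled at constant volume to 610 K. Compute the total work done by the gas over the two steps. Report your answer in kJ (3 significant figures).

W_total ≈ -10.1 kJ

Step 1 (adiabatic): W = (P₁V₁ − P₂V₂)/(γ−1) = (11928 − 15951)/0.4 = -10057 J.
Step 2 (isochoric): W = 0 (constant volume).
W_total = -10057 + 0 = -10057 J.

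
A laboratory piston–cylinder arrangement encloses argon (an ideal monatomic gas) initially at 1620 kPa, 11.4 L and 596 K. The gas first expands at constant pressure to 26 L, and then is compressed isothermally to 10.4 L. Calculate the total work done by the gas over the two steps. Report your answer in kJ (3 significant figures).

W_total ≈ -14.9 kJ

Step 1 (isobaric): W = PΔV = (1620 kPa)(26 − 11.4 L) = 23652 J.
After step 1: P = 1620 kPa, V = 26 L, T = 1359 K.
Step 2 (isothermal): W = P₁V₁ ln(V₂/V₁) = (42120) ln(10.4/26) = -38594 J.
W_total = 23652 − 38594 = -14942 J.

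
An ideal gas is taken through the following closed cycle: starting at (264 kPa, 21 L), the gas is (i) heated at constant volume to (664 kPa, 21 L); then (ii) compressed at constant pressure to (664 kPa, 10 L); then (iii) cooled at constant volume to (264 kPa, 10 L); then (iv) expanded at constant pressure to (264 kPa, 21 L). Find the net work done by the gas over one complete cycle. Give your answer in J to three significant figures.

Constant-volume legs do no work.
W(ii) = (664)(10 − 21) = -7304 J; W(iv) = (264)(21 − 10) = 2904 J.
W_net = -7304 + 2904 = -4400 J (the counter-clockwise enclosed area).

W_net ≈ -4400 J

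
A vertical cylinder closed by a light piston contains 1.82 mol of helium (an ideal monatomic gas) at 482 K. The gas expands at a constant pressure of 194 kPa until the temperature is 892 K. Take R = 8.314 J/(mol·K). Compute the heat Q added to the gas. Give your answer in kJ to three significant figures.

Q ≈ 15.5 kJ

Isobaric: W = nRΔT = (1.82)(8.314)(410) = 6204 J.
ΔU = nCᵥΔT with Cᵥ = 3R/2: ΔU = (1.82)(12.47)(410) = 9306 J.
Q = ΔU + W = 9306 + 6204 = 15510 J.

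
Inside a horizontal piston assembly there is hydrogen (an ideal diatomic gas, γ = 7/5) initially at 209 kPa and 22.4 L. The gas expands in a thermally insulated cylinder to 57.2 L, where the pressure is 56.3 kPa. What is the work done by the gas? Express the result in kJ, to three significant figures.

Adiabatic: W = (P₁V₁ − P₂V₂)/(γ − 1) with γ = 7/5.
P₁V₁ = 4682 J, P₂V₂ = 3220 J.
W = (4682 − 3220) / 0.4 = 3653 J.

W ≈ 3.65 kJ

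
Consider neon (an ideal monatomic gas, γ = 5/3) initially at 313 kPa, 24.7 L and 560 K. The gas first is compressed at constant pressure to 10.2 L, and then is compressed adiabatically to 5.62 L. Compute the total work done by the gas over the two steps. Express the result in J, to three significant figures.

Step 1 (isobaric): W = PΔV = (313 kPa)(10.2 − 24.7 L) = -4538 J.
After step 1: P = 313 kPa, V = 10.2 L, T = 231.3 K.
Step 2 (adiabatic): W = (P₁V₁ − P₂V₂)/(γ−1) = (3193 − 4750)/0.667 = -2337 J.
W_total = -4538 − 2337 = -6875 J.

W_total ≈ -6880 J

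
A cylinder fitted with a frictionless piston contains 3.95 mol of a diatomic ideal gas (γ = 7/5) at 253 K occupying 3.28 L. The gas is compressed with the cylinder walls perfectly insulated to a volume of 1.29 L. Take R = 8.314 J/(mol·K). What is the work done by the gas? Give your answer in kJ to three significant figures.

W ≈ -9.40 kJ

Adiabatic: TV^(γ−1) = const with γ = 7/5.
T₂ = T₁ (V₁/V₂)^(γ−1) = 253 × (3.28/1.29)^0.4 = 253 × 1.452 = 367.5 K.
W_by = nCᵥ(T₁ − T₂) = (3.95)(20.79)(253 − 367.5) = -9399 J.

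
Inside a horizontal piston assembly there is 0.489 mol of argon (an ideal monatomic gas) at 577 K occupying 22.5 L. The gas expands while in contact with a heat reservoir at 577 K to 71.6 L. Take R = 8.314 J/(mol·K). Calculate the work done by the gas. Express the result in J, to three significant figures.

W ≈ 2720 J

Isothermal: W = nRT ln(V₂/V₁).
W = (0.489)(8.314)(577) × ln(71.6/22.5)
  = 2346 × 1.158
W_by_gas = 2715 J.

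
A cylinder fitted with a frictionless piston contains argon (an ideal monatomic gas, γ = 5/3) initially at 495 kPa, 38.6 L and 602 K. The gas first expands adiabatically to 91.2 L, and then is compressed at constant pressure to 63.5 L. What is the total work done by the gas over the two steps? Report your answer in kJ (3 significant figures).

W_total ≈ 9.23 kJ

Step 1 (adiabatic): W = (P₁V₁ − P₂V₂)/(γ−1) = (19107 − 10771)/0.667 = 12504 J.
After step 1: P = 118.1 kPa, V = 91.2 L, T = 339.4 K.
Step 2 (isobaric): W = PΔV = (118.1 kPa)(63.5 − 91.2 L) = -3271 J.
W_total = 12504 − 3271 = 9233 J.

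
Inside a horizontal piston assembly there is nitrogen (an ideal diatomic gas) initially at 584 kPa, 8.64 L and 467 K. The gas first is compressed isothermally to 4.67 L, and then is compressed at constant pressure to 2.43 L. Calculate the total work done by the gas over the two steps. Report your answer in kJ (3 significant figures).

Step 1 (isothermal): W = P₁V₁ ln(V₂/V₁) = (5046) ln(4.67/8.64) = -3104 J.
After step 1: P = 1080 kPa, V = 4.67 L, T = 467 K.
Step 2 (isobaric): W = PΔV = (1080 kPa)(2.43 − 4.67 L) = -2420 J.
W_total = -3104 − 2420 = -5525 J.

W_total ≈ -5.52 kJ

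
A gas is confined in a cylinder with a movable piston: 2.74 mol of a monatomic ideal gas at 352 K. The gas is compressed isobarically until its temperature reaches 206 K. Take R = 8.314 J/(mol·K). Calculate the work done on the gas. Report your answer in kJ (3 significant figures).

W ≈ 3.33 kJ

Isobaric: W = P ΔV = nR ΔT.
W = (2.74)(8.314)(206 − 352) = -3326 J.
Work on gas = −W_by = 3326 J.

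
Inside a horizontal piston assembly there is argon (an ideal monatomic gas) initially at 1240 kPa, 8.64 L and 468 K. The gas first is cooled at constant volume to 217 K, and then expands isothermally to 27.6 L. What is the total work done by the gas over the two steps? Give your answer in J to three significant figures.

W_total ≈ 5770 J

Step 1 (isochoric): W = 0 (constant volume).
After step 1: P = 575 kPa (V unchanged).
Step 2 (isothermal): W = P₁V₁ ln(V₂/V₁) = (4968) ln(27.6/8.64) = 5769 J.
W_total = 0 + 5769 = 5769 J.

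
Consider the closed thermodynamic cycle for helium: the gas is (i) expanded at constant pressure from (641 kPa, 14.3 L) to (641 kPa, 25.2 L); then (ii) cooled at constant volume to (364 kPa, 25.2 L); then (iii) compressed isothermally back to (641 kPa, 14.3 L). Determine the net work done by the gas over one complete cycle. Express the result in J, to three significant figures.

Leg (i): W = PΔV = (641)(25.2 − 14.3) = 6987 J.
Leg (ii): W = 0.
Leg (iii): W = PᵢVᵢ ln(V_f/Vᵢ) = (9173) ln(14.3/25.2) = -5197 J.
W_net = 6987 − 5197 = 1790 J.

W_net ≈ 1790 J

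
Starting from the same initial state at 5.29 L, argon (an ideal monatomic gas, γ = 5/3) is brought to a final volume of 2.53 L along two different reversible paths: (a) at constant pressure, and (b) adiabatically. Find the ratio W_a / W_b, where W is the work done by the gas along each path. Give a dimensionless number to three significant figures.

W_a / W_b ≈ 0.548

Path (a) isobaric: W = P₁(V₂ − V₁) → W_a/(P₁V₁) = -0.5217.
Path (b) adiabatic: W = P₁V₁(1 − (V₁/V₂)^(γ−1))/(γ−1) → W_b/(P₁V₁) = -0.9527.
W_a / W_b = -0.5217 / -0.9527 = 0.5476.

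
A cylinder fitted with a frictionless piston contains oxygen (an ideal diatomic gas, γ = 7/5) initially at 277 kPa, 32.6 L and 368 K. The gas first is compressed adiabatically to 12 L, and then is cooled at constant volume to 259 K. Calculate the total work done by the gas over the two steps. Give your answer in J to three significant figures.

W_total ≈ -11100 J

Step 1 (adiabatic): W = (P₁V₁ − P₂V₂)/(γ−1) = (9030 − 13468)/0.4 = -11095 J.
Step 2 (isochoric): W = 0 (constant volume).
W_total = -11095 + 0 = -11095 J.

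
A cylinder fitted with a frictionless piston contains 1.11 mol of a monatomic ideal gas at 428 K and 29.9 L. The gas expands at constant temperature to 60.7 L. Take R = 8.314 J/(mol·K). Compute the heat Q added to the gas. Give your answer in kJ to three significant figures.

Q ≈ 2.80 kJ

Isothermal ⇒ ΔU = 0, so Q = W = nRT ln(V₂/V₁).
Q = (1.11)(8.314)(428) ln(60.7/29.9) = 3950 × 0.7081 = 2797 J.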